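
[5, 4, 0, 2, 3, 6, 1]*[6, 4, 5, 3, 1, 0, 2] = [0, 1, 6, 5, 3, 2, 4]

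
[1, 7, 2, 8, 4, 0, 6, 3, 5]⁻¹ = [5, 0, 2, 7, 4, 8, 6, 1, 3]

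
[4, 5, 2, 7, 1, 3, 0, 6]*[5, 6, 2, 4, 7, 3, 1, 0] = [7, 3, 2, 0, 6, 4, 5, 1]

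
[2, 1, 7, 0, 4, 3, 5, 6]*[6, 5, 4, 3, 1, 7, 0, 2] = [4, 5, 2, 6, 1, 3, 7, 0]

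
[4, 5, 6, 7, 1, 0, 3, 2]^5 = [4, 5, 6, 7, 1, 0, 3, 2]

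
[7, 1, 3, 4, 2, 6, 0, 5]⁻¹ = [6, 1, 4, 2, 3, 7, 5, 0]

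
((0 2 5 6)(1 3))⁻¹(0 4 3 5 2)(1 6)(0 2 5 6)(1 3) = (0 3)(1 6 5 2 4)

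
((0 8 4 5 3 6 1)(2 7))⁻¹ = (0 1 6 3 5 4 8)(2 7)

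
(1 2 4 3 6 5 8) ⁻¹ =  (1 8 5 6 3 4 2) 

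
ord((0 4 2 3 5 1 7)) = 7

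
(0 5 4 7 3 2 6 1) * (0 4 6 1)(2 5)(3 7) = (0 2 1 4 3 5 6)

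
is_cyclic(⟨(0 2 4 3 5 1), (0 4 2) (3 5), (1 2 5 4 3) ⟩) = no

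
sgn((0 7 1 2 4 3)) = -1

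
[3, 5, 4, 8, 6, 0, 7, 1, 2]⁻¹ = [5, 7, 8, 0, 2, 1, 4, 6, 3]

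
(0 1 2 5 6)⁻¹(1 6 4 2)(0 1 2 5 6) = (0 4 5 2)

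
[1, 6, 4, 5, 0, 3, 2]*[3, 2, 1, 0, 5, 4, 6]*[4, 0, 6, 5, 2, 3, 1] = [6, 1, 3, 2, 5, 4, 0]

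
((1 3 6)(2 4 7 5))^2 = (1 6 3)(2 7)(4 5)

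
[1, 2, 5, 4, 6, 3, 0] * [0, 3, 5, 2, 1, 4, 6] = [3, 5, 4, 1, 6, 2, 0]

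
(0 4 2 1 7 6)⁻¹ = (0 6 7 1 2 4)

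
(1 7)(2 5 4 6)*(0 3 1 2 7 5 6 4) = (0 3 1 5)(2 6 7)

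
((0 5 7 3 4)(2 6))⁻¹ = (0 4 3 7 5)(2 6)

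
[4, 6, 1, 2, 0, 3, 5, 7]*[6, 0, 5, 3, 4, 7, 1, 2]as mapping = [0→4, 1→1, 2→0, 3→5, 4→6, 5→3, 6→7, 7→2]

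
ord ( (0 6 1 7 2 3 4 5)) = 8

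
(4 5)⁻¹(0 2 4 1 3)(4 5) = (0 2 5 1 3)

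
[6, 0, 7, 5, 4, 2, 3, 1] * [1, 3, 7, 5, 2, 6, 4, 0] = [4, 1, 0, 6, 2, 7, 5, 3]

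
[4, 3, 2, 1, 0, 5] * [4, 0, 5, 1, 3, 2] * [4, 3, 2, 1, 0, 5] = [1, 3, 5, 4, 0, 2]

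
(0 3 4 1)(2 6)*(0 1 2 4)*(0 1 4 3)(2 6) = (1 4 6 3)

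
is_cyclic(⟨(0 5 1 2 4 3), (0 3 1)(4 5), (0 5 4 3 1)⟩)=no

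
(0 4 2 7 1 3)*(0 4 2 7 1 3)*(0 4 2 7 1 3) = (0 7)(1 4)(2 3)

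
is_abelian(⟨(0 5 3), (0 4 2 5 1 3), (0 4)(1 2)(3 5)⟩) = no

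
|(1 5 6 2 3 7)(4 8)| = 6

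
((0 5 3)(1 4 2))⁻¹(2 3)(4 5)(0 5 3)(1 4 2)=(0 1)(2 3)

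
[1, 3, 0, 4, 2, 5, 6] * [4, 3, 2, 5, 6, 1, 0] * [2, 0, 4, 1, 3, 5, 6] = [1, 5, 3, 6, 4, 0, 2]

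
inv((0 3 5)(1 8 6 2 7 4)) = (0 5 3)(1 4 7 2 6 8)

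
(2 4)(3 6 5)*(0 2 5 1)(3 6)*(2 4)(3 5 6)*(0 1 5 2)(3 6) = (0 4 3 2)(5 6)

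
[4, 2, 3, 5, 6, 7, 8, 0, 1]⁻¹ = [7, 8, 1, 2, 0, 3, 4, 5, 6]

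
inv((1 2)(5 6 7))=(1 2)(5 7 6)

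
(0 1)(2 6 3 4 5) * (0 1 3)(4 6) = (0 3 6)(2 4 5)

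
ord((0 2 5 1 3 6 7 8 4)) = 9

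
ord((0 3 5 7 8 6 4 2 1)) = 9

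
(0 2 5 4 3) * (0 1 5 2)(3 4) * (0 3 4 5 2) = (0 3 1 2)(4 5)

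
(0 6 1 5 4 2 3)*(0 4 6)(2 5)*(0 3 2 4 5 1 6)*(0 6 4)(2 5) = (0 3 2 5 6 4 1)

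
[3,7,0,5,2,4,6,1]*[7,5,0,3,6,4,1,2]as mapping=[0→3,1→2,2→7,3→4,4→0,5→6,6→1,7→5]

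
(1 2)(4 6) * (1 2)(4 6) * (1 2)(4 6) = (1 2)(4 6)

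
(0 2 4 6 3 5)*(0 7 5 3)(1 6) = (0 2 4 1 6)(5 7)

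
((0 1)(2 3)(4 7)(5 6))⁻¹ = (0 1)(2 3)(4 7)(5 6)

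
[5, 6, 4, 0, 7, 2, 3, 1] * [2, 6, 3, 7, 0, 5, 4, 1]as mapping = [0→5, 1→4, 2→0, 3→2, 4→1, 5→3, 6→7, 7→6]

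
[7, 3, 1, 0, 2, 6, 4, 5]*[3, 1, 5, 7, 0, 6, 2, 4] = [4, 7, 1, 3, 5, 2, 0, 6]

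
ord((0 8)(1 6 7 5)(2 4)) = 4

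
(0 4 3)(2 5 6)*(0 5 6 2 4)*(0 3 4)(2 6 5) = (0 3 2 5 6)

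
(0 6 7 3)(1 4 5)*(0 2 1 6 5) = (0 5 6 7 3 2 1 4)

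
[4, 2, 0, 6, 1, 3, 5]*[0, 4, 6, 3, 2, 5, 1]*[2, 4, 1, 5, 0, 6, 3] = [1, 3, 2, 4, 0, 5, 6]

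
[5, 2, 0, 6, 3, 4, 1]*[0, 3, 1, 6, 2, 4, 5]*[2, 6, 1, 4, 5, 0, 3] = [5, 6, 2, 0, 3, 1, 4]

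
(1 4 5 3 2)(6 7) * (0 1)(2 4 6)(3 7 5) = (0 1 6 5 7 2)(3 4)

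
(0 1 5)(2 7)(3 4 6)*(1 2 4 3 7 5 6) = (0 2 5)(1 6 7 4)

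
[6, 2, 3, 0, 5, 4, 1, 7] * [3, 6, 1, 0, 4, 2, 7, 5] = [7, 1, 0, 3, 2, 4, 6, 5]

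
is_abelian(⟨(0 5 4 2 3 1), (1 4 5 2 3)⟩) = no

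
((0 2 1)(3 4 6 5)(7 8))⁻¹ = (0 1 2)(3 5 6 4)(7 8)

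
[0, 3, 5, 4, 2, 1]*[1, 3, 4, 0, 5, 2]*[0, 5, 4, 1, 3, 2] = [5, 0, 4, 2, 3, 1] 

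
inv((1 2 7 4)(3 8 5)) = (1 4 7 2)(3 5 8)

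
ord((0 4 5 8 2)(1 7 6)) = 15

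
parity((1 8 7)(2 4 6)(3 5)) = odd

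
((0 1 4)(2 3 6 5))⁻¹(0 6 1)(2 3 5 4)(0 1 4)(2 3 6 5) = (0 3 6 2)(1 5 4)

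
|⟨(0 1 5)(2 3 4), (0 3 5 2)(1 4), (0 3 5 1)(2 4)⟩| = 360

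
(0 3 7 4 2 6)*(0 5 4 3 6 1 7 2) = (0 6 5 4)(1 7 3 2)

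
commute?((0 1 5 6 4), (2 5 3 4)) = no:(0 1 5 6 4)*(2 5 3 4) = (0 1 3 4)(2 5 6), (2 5 3 4)*(0 1 5 6 4) = (0 1 5 3)(2 6 4)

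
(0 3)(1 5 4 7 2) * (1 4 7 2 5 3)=(0 1 3)(2 4)(5 7)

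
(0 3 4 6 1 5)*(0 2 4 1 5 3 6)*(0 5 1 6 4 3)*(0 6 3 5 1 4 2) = (0 2 5)(1 6 4)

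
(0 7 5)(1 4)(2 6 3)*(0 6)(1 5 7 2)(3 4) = (0 2)(1 3)(4 5 6)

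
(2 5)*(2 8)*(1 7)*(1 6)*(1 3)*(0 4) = (0 4)(1 7 6 3)(2 5 8)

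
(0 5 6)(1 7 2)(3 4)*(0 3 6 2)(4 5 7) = (0 7)(1 4 6 3 5 2)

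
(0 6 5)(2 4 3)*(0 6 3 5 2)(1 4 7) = (0 3)(1 4 5 6 2 7)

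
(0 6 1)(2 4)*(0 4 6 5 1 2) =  (0 5 1 4)(2 6)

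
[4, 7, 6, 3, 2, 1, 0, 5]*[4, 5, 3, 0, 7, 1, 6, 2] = [7, 2, 6, 0, 3, 5, 4, 1]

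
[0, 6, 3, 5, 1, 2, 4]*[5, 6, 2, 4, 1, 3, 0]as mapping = [0→5, 1→0, 2→4, 3→3, 4→6, 5→2, 6→1]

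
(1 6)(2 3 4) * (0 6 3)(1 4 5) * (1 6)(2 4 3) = (0 1 2)(3 5 6)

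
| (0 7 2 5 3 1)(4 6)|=6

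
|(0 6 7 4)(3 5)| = 4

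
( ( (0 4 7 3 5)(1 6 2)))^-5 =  (1 6 2)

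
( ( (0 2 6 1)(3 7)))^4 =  ()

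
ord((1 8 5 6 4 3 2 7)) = 8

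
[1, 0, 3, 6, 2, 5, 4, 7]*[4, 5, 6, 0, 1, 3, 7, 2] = [5, 4, 0, 7, 6, 3, 1, 2]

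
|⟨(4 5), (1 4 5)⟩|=6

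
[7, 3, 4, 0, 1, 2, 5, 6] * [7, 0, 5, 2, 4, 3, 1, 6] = [6, 2, 4, 7, 0, 5, 3, 1]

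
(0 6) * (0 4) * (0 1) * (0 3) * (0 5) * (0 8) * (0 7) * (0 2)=(0 6 4 1 3 5 8 7 2)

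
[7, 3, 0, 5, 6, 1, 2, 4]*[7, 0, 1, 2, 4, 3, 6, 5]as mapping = [0→5, 1→2, 2→7, 3→3, 4→6, 5→0, 6→1, 7→4]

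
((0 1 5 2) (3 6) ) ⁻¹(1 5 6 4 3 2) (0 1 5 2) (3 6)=(0 5 2 3 4 6) 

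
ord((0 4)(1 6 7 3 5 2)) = 6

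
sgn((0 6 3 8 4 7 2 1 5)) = 1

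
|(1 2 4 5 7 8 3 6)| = 8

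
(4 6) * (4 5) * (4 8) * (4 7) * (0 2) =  (0 2)(4 6 5 8 7)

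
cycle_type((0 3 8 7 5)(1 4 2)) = 3.5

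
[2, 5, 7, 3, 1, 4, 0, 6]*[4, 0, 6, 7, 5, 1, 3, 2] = [6, 1, 2, 7, 0, 5, 4, 3]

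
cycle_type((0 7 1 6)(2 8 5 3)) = 4^2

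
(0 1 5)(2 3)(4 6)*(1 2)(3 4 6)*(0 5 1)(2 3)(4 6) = (0 3)(2 6 4)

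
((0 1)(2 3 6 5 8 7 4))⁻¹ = (0 1)(2 4 7 8 5 6 3)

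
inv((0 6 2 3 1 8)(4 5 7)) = (0 8 1 3 2 6)(4 7 5)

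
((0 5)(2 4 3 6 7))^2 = (2 3 7 4 6)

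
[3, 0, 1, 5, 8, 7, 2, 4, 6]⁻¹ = [1, 2, 6, 0, 7, 3, 8, 5, 4]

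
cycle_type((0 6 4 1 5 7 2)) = 7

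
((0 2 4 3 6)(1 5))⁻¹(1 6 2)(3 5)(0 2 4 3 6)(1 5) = (0 4 5)(1 6)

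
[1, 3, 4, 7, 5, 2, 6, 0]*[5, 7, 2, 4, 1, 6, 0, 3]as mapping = [0→7, 1→4, 2→1, 3→3, 4→6, 5→2, 6→0, 7→5]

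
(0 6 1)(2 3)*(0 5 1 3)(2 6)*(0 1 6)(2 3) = (0 3)(1 5 6 2)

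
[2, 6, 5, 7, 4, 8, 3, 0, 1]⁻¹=[7, 8, 0, 6, 4, 2, 1, 3, 5]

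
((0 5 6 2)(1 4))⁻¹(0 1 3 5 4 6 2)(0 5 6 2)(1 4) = (0 5 4 3 6 1 2)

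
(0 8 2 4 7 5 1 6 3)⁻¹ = (0 3 6 1 5 7 4 2 8)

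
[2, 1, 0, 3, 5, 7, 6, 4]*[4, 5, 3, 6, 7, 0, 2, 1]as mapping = [0→3, 1→5, 2→4, 3→6, 4→0, 5→1, 6→2, 7→7]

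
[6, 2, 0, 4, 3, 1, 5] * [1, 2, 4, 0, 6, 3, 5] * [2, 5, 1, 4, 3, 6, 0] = [6, 3, 5, 0, 2, 1, 4]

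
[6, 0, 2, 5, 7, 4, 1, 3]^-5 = [6, 0, 2, 7, 5, 3, 1, 4]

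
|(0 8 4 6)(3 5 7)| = 12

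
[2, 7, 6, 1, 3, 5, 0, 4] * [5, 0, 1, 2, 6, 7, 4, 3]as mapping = [0→1, 1→3, 2→4, 3→0, 4→2, 5→7, 6→5, 7→6]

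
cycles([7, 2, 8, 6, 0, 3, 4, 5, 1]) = (0 7 5 3 6 4)(1 2 8)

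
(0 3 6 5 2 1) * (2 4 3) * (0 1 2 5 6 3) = (0 5 4) 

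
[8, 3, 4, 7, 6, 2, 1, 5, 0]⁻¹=[8, 6, 5, 1, 2, 7, 4, 3, 0]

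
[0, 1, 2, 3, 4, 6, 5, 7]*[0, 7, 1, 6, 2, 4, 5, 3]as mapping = [0→0, 1→7, 2→1, 3→6, 4→2, 5→5, 6→4, 7→3]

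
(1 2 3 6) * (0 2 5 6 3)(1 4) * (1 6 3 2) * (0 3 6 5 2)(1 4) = (0 4 5 6 1 2 3)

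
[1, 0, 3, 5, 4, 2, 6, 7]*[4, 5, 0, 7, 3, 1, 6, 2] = [5, 4, 7, 1, 3, 0, 6, 2]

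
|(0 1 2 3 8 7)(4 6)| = 6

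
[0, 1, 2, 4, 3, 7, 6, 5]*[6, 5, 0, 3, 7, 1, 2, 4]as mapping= [0→6, 1→5, 2→0, 3→7, 4→3, 5→4, 6→2, 7→1]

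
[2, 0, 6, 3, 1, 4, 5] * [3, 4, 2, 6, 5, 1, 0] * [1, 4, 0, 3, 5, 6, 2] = [0, 3, 1, 2, 5, 6, 4]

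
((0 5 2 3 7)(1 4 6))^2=(0 2 7 5 3)(1 6 4)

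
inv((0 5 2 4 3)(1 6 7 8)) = (0 3 4 2 5)(1 8 7 6)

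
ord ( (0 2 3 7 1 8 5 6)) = 8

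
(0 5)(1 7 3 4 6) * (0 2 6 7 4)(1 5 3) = (0 3)(1 4 7)(2 6 5)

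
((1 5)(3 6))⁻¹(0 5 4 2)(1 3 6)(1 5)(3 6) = (0 1 4 2)(3 5 6)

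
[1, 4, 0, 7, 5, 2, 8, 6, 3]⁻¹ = [2, 0, 5, 8, 1, 4, 7, 3, 6]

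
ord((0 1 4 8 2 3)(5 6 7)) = 6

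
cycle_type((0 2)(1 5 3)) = 2.3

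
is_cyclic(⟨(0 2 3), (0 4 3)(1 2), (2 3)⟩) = no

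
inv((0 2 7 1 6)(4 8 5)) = (0 6 1 7 2)(4 5 8)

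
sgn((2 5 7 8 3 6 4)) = 1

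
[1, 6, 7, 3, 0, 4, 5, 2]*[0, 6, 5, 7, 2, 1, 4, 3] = [6, 4, 3, 7, 0, 2, 1, 5]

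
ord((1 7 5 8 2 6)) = 6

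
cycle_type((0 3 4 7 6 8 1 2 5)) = 9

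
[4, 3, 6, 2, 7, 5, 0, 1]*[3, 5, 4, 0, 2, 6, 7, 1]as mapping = [0→2, 1→0, 2→7, 3→4, 4→1, 5→6, 6→3, 7→5]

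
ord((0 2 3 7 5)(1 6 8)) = 15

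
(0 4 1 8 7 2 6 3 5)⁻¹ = (0 5 3 6 2 7 8 1 4)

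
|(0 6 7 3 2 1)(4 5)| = 6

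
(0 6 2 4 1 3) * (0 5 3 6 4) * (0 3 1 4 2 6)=(0 2 3 5 1)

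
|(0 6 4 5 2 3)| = 6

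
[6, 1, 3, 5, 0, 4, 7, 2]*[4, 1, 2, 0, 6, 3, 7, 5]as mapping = [0→7, 1→1, 2→0, 3→3, 4→4, 5→6, 6→5, 7→2]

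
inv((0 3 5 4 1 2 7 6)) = (0 6 7 2 1 4 5 3)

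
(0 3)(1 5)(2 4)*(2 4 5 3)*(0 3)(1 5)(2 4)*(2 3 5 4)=(0 2 1)(3 5 4)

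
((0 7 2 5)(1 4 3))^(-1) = (0 5 2 7)(1 3 4)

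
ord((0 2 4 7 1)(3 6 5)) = 15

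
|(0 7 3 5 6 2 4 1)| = 8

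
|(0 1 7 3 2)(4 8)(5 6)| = 10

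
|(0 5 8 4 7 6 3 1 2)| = 9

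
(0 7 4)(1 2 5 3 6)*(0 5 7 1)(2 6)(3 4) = (0 1 6)(2 7 3)(4 5)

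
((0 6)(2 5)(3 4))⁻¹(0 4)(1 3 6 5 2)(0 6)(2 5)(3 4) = (0 2 5 1 4)(3 6)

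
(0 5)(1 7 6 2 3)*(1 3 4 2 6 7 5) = (0 1 5)(2 4)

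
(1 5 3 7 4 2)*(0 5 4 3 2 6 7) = (0 5 2 1 4 6 7 3)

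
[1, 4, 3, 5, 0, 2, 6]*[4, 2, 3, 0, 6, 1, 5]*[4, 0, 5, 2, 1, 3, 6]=[5, 6, 4, 0, 1, 2, 3]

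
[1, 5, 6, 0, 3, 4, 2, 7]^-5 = [0, 1, 6, 3, 4, 5, 2, 7]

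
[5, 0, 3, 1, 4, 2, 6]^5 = [0, 1, 2, 3, 4, 5, 6]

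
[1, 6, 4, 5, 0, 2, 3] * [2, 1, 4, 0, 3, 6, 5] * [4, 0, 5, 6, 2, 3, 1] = [0, 3, 6, 1, 5, 2, 4]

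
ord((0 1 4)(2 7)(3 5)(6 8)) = 6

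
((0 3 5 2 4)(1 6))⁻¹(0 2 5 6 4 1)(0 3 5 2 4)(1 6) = (0 6 3 4 2 1)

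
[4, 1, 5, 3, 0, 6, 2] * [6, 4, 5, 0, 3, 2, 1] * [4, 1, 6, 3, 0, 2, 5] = [3, 0, 6, 4, 5, 1, 2]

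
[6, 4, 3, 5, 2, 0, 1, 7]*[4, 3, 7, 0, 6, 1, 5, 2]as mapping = [0→5, 1→6, 2→0, 3→1, 4→7, 5→4, 6→3, 7→2]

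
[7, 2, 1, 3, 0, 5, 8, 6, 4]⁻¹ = [4, 2, 1, 3, 8, 5, 7, 0, 6]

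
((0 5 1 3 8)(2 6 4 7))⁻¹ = (0 8 3 1 5)(2 7 4 6)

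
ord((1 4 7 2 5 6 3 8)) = 8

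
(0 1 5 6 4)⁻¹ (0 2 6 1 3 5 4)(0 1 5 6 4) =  (0 1 2 4 5 3 6)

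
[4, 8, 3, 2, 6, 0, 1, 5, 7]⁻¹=[5, 6, 3, 2, 0, 7, 4, 8, 1]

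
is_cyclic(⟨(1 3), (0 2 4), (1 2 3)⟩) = no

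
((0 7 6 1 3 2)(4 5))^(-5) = (0 7 6 1 3 2)(4 5)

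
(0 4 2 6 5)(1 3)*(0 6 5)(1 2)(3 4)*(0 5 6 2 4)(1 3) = (0 1)(2 6 5)(3 4)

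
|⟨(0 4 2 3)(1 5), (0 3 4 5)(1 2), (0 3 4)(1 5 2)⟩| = 360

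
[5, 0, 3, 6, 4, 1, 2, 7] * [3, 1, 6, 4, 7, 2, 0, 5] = [2, 3, 4, 0, 7, 1, 6, 5]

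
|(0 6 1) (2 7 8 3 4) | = 15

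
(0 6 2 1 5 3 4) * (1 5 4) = (0 6 2 5 3 1 4)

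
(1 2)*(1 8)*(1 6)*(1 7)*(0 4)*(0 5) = (0 4 5)(1 2 8 6 7)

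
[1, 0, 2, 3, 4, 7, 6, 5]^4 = [0, 1, 2, 3, 4, 5, 6, 7]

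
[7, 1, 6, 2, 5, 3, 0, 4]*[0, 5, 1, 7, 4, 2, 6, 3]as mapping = [0→3, 1→5, 2→6, 3→1, 4→2, 5→7, 6→0, 7→4]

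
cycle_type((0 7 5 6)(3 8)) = 2.4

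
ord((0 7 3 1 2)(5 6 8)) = 15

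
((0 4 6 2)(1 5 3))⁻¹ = (0 2 6 4)(1 3 5)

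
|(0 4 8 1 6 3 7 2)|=8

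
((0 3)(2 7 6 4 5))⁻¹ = (0 3)(2 5 4 6 7)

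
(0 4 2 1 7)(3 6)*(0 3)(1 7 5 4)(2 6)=(0 1 5 4 6)(2 7 3)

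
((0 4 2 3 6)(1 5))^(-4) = (0 4 2 3 6)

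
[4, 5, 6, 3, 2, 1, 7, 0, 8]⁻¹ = [7, 5, 4, 3, 0, 1, 2, 6, 8]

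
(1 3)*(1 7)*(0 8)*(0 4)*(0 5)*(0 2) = (0 8 4 5 2)(1 3 7)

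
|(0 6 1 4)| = 4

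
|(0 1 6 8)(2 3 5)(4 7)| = 12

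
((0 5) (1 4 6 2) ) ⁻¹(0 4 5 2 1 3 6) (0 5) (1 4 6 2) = (0 1 4 3 2 5 6) 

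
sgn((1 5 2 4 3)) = 1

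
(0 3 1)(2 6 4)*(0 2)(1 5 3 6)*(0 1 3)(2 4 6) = (0 2 3 5)(1 4)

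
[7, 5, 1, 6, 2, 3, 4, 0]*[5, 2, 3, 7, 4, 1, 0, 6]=[6, 1, 2, 0, 3, 7, 4, 5]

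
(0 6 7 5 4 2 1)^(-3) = (0 4 6 2 7 1 5)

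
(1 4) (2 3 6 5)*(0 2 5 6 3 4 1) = (0 2 4) 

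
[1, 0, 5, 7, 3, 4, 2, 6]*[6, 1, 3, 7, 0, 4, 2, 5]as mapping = [0→1, 1→6, 2→4, 3→5, 4→7, 5→0, 6→3, 7→2]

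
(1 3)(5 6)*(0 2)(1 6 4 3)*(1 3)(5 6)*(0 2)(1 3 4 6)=(1 4 3 5 6)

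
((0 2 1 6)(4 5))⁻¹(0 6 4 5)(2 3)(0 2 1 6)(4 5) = (0 5 4 2)(1 3)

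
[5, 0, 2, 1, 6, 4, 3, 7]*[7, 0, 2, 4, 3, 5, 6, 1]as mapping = [0→5, 1→7, 2→2, 3→0, 4→6, 5→3, 6→4, 7→1]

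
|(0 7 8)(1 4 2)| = 3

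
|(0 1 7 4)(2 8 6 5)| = 4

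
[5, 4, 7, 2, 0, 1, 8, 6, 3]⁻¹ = [4, 5, 3, 8, 1, 0, 7, 2, 6]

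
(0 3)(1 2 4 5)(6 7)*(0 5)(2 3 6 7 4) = (0 6 4)(1 3 5)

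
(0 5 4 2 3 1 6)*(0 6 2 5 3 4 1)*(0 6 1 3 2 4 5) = (0 2 5 3 6 1 4)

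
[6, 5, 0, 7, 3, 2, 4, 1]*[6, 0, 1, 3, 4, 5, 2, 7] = [2, 5, 6, 7, 3, 1, 4, 0]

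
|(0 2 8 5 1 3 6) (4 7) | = 14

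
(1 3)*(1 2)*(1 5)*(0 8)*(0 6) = (0 8 6)(1 3 2 5)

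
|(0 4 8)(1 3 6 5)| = 12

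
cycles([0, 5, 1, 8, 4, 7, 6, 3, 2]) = (1 5 7 3 8 2)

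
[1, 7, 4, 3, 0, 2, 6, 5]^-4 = [7, 5, 0, 3, 1, 4, 6, 2]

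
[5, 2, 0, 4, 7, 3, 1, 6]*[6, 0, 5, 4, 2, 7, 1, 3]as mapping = [0→7, 1→5, 2→6, 3→2, 4→3, 5→4, 6→0, 7→1]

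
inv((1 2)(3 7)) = (1 2)(3 7)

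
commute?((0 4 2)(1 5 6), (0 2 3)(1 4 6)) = no:(0 4 2)(1 5 6) * (0 2 3)(1 4 6) = (0 6 4 3)(1 5), (0 2 3)(1 4 6) * (0 4 2)(1 5 6) = (1 2 3 4)(5 6)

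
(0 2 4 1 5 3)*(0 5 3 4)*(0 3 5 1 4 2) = (1 5 2 3)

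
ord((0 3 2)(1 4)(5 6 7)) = 6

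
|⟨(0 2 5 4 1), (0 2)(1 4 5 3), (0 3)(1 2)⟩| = 360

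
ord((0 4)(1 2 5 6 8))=10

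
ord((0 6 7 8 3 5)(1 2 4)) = 6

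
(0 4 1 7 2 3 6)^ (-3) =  (0 2 4 3 1 6 7)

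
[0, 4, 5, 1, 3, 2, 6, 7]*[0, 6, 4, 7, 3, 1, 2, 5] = [0, 3, 1, 6, 7, 4, 2, 5]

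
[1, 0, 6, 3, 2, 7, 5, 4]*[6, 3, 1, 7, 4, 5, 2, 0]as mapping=[0→3, 1→6, 2→2, 3→7, 4→1, 5→0, 6→5, 7→4]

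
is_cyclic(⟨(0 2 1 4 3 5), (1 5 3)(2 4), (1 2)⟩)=no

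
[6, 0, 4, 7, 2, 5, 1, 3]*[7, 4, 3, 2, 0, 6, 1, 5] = [1, 7, 0, 5, 3, 6, 4, 2]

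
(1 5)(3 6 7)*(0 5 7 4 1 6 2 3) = (0 5 6 4 1 7)(2 3)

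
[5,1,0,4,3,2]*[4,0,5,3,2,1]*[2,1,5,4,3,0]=[1,2,3,5,4,0] 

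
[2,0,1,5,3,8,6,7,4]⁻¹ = [1,2,0,4,8,3,6,7,5]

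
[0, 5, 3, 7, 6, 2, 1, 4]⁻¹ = [0, 6, 5, 2, 7, 1, 4, 3]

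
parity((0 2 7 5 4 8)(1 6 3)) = odd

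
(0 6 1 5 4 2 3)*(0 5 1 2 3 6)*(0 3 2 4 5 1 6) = (0 3 1 6 4 2) 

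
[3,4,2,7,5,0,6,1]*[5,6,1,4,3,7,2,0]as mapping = [0→4,1→3,2→1,3→0,4→7,5→5,6→2,7→6]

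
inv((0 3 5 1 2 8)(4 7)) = (0 8 2 1 5 3)(4 7)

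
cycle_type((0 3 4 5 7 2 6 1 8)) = 9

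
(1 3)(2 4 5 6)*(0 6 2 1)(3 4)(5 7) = (0 6 1 4 7 5 2 3)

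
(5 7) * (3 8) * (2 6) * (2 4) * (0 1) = (0 1)(2 6 4)(3 8)(5 7)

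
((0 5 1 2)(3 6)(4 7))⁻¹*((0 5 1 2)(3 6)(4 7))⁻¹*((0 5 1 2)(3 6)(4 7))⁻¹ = (0 5 1 2)(3 6)(4 7)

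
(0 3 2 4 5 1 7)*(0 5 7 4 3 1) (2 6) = (0 1 4 7 5) (2 3 6) 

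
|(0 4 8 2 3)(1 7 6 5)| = 20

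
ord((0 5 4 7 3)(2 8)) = 10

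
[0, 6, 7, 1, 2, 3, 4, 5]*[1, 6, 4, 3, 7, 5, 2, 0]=[1, 2, 0, 6, 4, 3, 7, 5]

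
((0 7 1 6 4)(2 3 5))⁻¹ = (0 4 6 1 7)(2 5 3)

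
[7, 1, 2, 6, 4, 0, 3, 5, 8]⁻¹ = [5, 1, 2, 6, 4, 7, 3, 0, 8]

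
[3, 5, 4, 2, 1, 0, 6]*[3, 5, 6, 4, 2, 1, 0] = [4, 1, 2, 6, 5, 3, 0]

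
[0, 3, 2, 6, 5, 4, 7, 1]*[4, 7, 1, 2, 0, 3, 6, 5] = [4, 2, 1, 6, 3, 0, 5, 7]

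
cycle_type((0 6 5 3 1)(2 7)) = 2.5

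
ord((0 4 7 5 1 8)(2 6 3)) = 6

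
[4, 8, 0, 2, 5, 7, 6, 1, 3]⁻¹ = [2, 7, 3, 8, 0, 4, 6, 5, 1]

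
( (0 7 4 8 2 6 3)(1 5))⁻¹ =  (0 3 6 2 8 4 7)(1 5)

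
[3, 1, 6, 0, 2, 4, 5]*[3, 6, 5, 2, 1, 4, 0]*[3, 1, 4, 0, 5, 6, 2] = [4, 2, 3, 0, 6, 1, 5]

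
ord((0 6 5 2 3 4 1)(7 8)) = 14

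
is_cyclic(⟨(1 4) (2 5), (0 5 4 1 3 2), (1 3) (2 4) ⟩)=no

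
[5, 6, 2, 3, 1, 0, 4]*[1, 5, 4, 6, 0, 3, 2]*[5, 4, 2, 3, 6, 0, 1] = [3, 2, 6, 1, 0, 4, 5]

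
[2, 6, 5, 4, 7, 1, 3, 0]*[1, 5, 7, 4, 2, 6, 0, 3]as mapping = [0→7, 1→0, 2→6, 3→2, 4→3, 5→5, 6→4, 7→1]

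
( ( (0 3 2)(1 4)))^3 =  (1 4)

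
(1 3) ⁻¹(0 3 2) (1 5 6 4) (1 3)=(0 1 2) (3 5 6 4) 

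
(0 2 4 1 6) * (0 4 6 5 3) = (0 2 6 4 1 5 3)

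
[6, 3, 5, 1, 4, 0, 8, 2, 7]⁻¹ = [5, 3, 7, 1, 4, 2, 0, 8, 6]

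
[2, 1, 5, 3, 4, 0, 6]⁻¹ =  [5, 1, 0, 3, 4, 2, 6]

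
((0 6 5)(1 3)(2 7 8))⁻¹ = (0 5 6)(1 3)(2 8 7)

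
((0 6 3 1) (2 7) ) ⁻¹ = (0 1 3 6) (2 7) 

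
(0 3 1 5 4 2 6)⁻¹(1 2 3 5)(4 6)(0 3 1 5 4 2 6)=(0 2)(1 4 5 6)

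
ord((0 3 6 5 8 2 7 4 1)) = 9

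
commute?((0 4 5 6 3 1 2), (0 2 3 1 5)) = no:(0 4 5 6 3 1 2) * (0 2 3 1 5) = (0 4)(1 3 5 6), (0 2 3 1 5) * (0 4 5 6 3 1 2) = (1 6 3 2)(4 5)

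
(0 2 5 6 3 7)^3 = (0 6)(2 3)(5 7)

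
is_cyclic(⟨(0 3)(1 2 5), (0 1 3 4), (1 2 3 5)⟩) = no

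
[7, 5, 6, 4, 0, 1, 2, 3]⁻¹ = [4, 5, 6, 7, 3, 1, 2, 0]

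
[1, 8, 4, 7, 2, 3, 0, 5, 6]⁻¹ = [6, 0, 4, 5, 2, 7, 8, 3, 1]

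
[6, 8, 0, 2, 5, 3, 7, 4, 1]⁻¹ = [2, 8, 3, 5, 7, 4, 0, 6, 1]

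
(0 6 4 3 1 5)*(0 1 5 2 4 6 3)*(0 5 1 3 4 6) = (0 4 5 3 1 2 6)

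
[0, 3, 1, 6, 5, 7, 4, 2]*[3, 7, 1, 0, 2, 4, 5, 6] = [3, 0, 7, 5, 4, 6, 2, 1]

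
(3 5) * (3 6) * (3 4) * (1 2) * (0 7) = (0 7)(1 2)(3 5 6 4)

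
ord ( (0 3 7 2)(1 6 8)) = 12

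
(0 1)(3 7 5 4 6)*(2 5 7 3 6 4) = (0 1)(2 5)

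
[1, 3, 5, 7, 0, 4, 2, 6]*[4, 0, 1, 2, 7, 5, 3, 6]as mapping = [0→0, 1→2, 2→5, 3→6, 4→4, 5→7, 6→1, 7→3]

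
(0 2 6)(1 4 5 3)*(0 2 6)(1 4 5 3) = (0 6 2)(1 5)(3 4)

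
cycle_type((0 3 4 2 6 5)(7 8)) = 2.6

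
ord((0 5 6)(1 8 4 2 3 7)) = 6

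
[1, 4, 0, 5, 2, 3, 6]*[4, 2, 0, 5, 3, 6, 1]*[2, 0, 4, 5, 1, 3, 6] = [4, 5, 1, 6, 2, 3, 0]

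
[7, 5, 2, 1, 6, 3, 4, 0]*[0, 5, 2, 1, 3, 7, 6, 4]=[4, 7, 2, 5, 6, 1, 3, 0]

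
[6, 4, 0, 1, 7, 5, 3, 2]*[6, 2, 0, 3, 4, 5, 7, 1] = [7, 4, 6, 2, 1, 5, 3, 0]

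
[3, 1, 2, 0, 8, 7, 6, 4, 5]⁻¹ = [3, 1, 2, 0, 7, 8, 6, 5, 4]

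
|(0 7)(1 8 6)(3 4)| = 6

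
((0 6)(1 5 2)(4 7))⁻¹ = (0 6)(1 2 5)(4 7)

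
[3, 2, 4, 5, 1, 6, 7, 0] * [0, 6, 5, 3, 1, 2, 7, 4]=[3, 5, 1, 2, 6, 7, 4, 0]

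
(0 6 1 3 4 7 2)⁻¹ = (0 2 7 4 3 1 6)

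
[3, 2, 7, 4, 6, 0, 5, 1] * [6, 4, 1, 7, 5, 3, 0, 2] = [7, 1, 2, 5, 0, 6, 3, 4]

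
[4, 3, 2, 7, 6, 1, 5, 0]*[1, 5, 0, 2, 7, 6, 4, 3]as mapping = [0→7, 1→2, 2→0, 3→3, 4→4, 5→5, 6→6, 7→1]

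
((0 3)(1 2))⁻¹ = (0 3)(1 2)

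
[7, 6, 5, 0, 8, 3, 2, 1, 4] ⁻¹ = [3, 7, 6, 5, 8, 2, 1, 0, 4] 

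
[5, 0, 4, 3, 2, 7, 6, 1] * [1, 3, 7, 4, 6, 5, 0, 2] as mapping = [0→5, 1→1, 2→6, 3→4, 4→7, 5→2, 6→0, 7→3] 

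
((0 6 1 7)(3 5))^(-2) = (0 1)(6 7)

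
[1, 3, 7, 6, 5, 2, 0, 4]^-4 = [0, 1, 2, 3, 4, 5, 6, 7]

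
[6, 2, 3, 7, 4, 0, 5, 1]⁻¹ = [5, 7, 1, 2, 4, 6, 0, 3]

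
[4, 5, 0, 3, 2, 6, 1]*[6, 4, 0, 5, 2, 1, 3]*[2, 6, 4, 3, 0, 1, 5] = [4, 6, 5, 1, 2, 3, 0]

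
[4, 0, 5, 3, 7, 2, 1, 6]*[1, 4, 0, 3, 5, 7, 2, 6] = [5, 1, 7, 3, 6, 0, 4, 2] 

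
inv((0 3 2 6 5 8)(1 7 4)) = (0 8 5 6 2 3)(1 4 7)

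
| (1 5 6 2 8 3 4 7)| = 8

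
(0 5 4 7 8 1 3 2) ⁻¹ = (0 2 3 1 8 7 4 5) 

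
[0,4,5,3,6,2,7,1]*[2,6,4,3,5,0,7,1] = [2,5,0,3,7,4,1,6]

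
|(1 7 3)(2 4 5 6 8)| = 15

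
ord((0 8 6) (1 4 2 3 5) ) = 15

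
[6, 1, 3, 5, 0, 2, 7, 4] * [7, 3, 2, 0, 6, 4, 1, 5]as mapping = [0→1, 1→3, 2→0, 3→4, 4→7, 5→2, 6→5, 7→6]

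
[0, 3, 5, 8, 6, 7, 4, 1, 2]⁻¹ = [0, 7, 8, 1, 6, 2, 4, 5, 3]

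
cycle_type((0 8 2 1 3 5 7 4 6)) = 9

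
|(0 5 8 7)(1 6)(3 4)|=4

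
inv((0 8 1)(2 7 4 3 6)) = (0 1 8)(2 6 3 4 7)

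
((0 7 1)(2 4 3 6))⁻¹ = (0 1 7)(2 6 3 4)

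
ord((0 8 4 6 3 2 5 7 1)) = 9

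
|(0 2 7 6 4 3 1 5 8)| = 9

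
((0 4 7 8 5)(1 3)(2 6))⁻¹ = (0 5 8 7 4)(1 3)(2 6)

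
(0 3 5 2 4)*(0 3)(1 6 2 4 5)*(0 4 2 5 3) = (0 4)(1 6 5 2 3)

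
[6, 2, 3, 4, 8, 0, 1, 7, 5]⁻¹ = [5, 6, 1, 2, 3, 8, 0, 7, 4]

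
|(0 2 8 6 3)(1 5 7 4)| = 20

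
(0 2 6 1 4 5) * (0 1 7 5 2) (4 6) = (1 6 7 5) (2 4) 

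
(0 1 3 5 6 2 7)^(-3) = (0 6 1 2 3 7 5)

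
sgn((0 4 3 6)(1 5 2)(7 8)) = 1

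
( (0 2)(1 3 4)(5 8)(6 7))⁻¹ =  (0 2)(1 4 3)(5 8)(6 7)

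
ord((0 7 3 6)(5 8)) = 4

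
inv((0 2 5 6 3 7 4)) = (0 4 7 3 6 5 2)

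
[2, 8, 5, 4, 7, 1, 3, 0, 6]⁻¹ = [7, 5, 0, 6, 3, 2, 8, 4, 1]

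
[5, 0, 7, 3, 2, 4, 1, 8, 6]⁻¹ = [1, 6, 4, 3, 5, 0, 8, 2, 7]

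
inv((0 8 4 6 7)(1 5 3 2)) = (0 7 6 4 8)(1 2 3 5)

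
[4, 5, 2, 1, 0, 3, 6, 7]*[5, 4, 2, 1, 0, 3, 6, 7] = [0, 3, 2, 4, 5, 1, 6, 7]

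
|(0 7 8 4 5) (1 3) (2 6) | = 10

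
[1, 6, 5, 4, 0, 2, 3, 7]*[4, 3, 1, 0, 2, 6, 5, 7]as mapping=[0→3, 1→5, 2→6, 3→2, 4→4, 5→1, 6→0, 7→7]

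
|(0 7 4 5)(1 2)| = 4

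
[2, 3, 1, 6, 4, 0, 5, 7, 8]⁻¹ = [5, 2, 0, 1, 4, 6, 3, 7, 8]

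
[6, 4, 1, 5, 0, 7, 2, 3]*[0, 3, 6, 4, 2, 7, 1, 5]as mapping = [0→1, 1→2, 2→3, 3→7, 4→0, 5→5, 6→6, 7→4]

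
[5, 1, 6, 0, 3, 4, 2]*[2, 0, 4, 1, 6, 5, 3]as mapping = [0→5, 1→0, 2→3, 3→2, 4→1, 5→6, 6→4]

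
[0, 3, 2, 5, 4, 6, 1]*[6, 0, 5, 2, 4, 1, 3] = [6, 2, 5, 1, 4, 3, 0]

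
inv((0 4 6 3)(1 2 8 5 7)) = (0 3 6 4)(1 7 5 8 2)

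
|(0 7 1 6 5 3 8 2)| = 8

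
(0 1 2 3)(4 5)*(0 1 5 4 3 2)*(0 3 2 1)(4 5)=(0 4 5 2 1 3)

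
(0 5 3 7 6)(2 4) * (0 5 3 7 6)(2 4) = (0 3 6 5 7)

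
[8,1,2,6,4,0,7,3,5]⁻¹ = [5,1,2,7,4,8,3,6,0]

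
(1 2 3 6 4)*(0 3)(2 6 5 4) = (0 3 5 4 1 6 2)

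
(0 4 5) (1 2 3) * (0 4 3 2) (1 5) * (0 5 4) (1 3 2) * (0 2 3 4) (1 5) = (0 3) (2 5) 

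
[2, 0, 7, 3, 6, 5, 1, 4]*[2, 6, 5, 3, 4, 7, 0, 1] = [5, 2, 1, 3, 0, 7, 6, 4]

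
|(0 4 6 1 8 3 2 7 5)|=9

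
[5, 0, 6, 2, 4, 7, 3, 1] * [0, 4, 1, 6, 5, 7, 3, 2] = [7, 0, 3, 1, 5, 2, 6, 4]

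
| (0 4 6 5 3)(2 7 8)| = 15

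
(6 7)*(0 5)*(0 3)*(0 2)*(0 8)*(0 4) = (0 5 3 2 8 4) (6 7) 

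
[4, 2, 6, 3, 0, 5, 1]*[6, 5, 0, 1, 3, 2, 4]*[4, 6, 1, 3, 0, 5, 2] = [3, 4, 0, 6, 2, 1, 5]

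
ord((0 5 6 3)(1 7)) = 4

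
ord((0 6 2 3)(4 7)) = 4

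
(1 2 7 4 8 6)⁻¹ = (1 6 8 4 7 2)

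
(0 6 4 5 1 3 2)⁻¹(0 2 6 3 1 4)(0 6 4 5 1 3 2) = (0 4 2 3 5 6)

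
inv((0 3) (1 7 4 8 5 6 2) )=(0 3) (1 2 6 5 8 4 7) 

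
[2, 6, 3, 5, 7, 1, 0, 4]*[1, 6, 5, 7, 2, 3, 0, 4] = [5, 0, 7, 3, 4, 6, 1, 2]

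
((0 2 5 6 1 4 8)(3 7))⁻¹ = (0 8 4 1 6 5 2)(3 7)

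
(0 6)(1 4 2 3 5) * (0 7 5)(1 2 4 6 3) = (0 3)(1 6 7 5 2)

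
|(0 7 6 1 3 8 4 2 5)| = 9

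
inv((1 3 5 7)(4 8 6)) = (1 7 5 3)(4 6 8)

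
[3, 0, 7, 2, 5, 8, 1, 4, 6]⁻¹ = [1, 6, 3, 0, 7, 4, 8, 2, 5]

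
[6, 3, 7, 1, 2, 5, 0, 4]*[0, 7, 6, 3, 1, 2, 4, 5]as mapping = [0→4, 1→3, 2→5, 3→7, 4→6, 5→2, 6→0, 7→1]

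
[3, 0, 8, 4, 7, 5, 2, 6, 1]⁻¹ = [1, 8, 6, 0, 3, 5, 7, 4, 2]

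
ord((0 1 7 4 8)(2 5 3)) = 15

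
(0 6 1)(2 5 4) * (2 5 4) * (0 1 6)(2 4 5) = (2 5 4)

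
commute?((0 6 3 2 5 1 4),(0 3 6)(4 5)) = no:(0 6 3 2 5 1 4)*(0 3 6)(4 5) = (1 5)(2 4 3),(0 3 6)(4 5)*(0 6 3 2 5 1 4) = (0 2 5)(1 4)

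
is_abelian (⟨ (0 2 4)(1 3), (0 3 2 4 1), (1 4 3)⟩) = no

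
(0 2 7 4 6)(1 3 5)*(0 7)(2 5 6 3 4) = (0 5 1 4 3 6 7 2)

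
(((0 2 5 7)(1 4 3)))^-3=(0 2 5 7)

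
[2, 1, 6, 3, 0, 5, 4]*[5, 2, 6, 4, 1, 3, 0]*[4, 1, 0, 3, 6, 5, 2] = [2, 0, 4, 6, 5, 3, 1]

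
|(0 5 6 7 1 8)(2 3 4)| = 6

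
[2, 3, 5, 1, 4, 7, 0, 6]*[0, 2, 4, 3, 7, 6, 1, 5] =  [4, 3, 6, 2, 7, 5, 0, 1]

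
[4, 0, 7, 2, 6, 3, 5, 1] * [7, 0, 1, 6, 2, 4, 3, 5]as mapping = [0→2, 1→7, 2→5, 3→1, 4→3, 5→6, 6→4, 7→0]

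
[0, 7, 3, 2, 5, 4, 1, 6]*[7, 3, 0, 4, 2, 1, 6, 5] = [7, 5, 4, 0, 1, 2, 3, 6]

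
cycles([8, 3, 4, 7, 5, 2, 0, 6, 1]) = (0 8 1 3 7 6)(2 4 5)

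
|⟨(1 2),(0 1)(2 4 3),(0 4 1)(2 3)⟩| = 120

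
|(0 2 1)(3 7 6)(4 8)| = 6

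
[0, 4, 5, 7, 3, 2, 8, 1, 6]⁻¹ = [0, 7, 5, 4, 1, 2, 8, 3, 6]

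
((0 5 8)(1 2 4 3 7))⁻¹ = (0 8 5)(1 7 3 4 2)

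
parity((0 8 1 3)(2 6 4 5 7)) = odd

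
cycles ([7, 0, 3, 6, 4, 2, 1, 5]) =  (0 7 5 2 3 6 1)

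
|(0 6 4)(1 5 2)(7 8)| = 6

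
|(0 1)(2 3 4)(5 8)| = 6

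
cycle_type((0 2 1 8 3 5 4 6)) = 8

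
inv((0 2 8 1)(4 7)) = (0 1 8 2)(4 7)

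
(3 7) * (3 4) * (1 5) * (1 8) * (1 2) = (1 5 8 2)(3 7 4)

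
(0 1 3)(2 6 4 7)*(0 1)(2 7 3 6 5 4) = (1 6 2 5 4 3)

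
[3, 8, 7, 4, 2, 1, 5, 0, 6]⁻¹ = [7, 5, 4, 0, 3, 6, 8, 2, 1]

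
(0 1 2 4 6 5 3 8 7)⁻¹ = (0 7 8 3 5 6 4 2 1)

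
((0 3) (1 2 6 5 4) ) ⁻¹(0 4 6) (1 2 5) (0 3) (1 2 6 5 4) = (1 5 3) (2 6 4) 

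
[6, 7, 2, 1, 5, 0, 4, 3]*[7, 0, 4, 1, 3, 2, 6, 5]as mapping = [0→6, 1→5, 2→4, 3→0, 4→2, 5→7, 6→3, 7→1]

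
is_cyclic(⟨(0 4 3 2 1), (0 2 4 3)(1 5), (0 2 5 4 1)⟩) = no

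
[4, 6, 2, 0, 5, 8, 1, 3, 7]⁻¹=[3, 6, 2, 7, 0, 4, 1, 8, 5]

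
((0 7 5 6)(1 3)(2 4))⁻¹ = (0 6 5 7)(1 3)(2 4)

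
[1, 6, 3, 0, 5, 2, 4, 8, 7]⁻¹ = [3, 0, 5, 2, 6, 4, 1, 8, 7]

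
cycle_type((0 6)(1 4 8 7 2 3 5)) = 2.7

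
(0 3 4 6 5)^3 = (0 6 3 5 4)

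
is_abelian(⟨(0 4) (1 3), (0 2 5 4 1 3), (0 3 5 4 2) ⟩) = no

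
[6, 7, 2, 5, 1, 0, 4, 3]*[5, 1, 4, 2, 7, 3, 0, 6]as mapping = [0→0, 1→6, 2→4, 3→3, 4→1, 5→5, 6→7, 7→2]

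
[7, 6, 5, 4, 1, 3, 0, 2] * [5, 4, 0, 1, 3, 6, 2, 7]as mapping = [0→7, 1→2, 2→6, 3→3, 4→4, 5→1, 6→5, 7→0]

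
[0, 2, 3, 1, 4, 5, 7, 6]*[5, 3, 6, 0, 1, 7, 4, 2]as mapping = [0→5, 1→6, 2→0, 3→3, 4→1, 5→7, 6→2, 7→4]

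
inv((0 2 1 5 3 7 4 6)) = (0 6 4 7 3 5 1 2)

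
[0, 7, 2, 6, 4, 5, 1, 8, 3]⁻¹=[0, 6, 2, 8, 4, 5, 3, 1, 7]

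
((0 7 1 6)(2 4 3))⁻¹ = (0 6 1 7)(2 3 4)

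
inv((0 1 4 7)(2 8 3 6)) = (0 7 4 1)(2 6 3 8)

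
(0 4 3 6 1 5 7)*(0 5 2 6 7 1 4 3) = (0 3 7 5 1 2 6 4)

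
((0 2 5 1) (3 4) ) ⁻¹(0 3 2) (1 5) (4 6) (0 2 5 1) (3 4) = (0 1) (2 4 5) (3 6) 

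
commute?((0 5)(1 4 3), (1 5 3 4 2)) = no:(0 5)(1 4 3) * (1 5 3 4 2) = (0 3 5)(1 2), (1 5 3 4 2) * (0 5)(1 4 3) = (0 5 1)(2 4)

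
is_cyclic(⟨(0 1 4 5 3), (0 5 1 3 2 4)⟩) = no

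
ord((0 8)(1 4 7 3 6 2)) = 6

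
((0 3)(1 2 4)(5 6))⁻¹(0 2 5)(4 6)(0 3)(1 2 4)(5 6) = (1 5)(3 4 6)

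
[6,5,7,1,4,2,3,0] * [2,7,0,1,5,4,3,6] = [3,4,6,7,5,0,1,2]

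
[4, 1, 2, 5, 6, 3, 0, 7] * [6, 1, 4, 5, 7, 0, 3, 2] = [7, 1, 4, 0, 3, 5, 6, 2]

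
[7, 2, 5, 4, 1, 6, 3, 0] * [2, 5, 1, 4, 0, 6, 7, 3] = [3, 1, 6, 0, 5, 7, 4, 2]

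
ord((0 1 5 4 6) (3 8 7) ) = 15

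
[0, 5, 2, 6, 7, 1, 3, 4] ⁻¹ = [0, 5, 2, 6, 7, 1, 3, 4] 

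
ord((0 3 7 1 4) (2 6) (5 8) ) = 10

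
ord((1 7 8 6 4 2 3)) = 7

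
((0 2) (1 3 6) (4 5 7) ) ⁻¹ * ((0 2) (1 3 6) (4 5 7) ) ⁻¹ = (1 3 6) (4 5 7) 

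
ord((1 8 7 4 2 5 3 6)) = 8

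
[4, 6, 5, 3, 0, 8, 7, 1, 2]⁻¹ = [4, 7, 8, 3, 0, 2, 1, 6, 5]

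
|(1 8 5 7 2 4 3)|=7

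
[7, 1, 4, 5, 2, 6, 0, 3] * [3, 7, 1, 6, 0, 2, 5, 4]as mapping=[0→4, 1→7, 2→0, 3→2, 4→1, 5→5, 6→3, 7→6]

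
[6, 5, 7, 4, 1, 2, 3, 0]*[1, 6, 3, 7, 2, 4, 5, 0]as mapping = [0→5, 1→4, 2→0, 3→2, 4→6, 5→3, 6→7, 7→1]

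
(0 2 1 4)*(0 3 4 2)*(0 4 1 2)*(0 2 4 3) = (0 3 1 2 4)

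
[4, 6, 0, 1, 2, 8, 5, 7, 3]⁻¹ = [2, 3, 4, 8, 0, 6, 1, 7, 5]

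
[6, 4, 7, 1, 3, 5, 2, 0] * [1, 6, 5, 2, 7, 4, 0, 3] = [0, 7, 3, 6, 2, 4, 5, 1]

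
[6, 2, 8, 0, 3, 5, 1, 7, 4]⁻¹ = [3, 6, 1, 4, 8, 5, 0, 7, 2]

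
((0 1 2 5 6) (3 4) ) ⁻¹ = (0 6 5 2 1) (3 4) 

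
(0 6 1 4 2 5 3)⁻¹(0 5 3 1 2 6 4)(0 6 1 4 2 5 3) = (0 4 5 1 2 6 3)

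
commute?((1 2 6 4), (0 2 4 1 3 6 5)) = no:(1 2 6 4)*(0 2 4 1 3 6 5) = (0 2 5)(1 4 3 6), (0 2 4 1 3 6 5)*(1 2 6 4) = (0 6 5)(1 3 4 2)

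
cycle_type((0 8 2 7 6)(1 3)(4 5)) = 2^2.5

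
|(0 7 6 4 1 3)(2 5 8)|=6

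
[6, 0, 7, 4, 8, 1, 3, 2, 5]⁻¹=[1, 5, 7, 6, 3, 8, 0, 2, 4]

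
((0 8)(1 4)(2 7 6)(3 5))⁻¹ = (0 8)(1 4)(2 6 7)(3 5)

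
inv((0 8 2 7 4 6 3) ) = (0 3 6 4 7 2 8) 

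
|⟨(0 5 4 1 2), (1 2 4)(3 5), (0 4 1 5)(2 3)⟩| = 720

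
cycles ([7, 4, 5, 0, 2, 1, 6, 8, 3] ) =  (0 7 8 3)(1 4 2 5)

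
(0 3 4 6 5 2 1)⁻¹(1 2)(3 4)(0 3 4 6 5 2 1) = (0 1)(4 6)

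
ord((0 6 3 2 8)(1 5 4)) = 15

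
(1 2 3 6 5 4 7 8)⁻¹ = (1 8 7 4 5 6 3 2)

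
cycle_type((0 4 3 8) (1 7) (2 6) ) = 2^2.4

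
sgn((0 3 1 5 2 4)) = -1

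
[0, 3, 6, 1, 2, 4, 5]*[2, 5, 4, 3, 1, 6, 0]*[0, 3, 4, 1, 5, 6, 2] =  [4, 1, 0, 6, 5, 3, 2]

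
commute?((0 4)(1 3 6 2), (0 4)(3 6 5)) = no:(0 4)(1 3 6 2)*(0 4)(3 6 5) = (1 6 2)(3 5), (0 4)(3 6 5)*(0 4)(1 3 6 2) = (1 3 2)(5 6)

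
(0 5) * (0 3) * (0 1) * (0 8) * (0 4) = (0 5 3 1 8 4)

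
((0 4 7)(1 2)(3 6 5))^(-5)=(0 4 7)(1 2)(3 6 5)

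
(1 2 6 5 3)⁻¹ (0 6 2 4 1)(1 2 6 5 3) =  (0 5 6 4 2)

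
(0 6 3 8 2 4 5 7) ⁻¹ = (0 7 5 4 2 8 3 6) 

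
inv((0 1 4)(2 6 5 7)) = (0 4 1)(2 7 5 6)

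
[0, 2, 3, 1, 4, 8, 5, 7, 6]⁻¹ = [0, 3, 1, 2, 4, 6, 8, 7, 5]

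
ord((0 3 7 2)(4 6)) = 4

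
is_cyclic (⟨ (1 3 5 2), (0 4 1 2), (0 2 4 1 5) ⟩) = no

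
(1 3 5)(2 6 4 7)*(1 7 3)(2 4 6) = (3 5 7 4)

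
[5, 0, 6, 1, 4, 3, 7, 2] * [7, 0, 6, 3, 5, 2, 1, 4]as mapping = [0→2, 1→7, 2→1, 3→0, 4→5, 5→3, 6→4, 7→6]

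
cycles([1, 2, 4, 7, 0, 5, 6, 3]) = (0 1 2 4)(3 7)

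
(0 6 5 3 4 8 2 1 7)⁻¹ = (0 7 1 2 8 4 3 5 6)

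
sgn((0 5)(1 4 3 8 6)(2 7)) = 1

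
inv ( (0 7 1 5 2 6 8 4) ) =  (0 4 8 6 2 5 1 7) 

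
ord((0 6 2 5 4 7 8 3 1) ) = 9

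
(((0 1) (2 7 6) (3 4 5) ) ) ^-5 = (0 1) (2 7 6) (3 4 5) 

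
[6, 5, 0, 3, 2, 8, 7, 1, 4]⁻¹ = [2, 7, 4, 3, 8, 1, 0, 6, 5]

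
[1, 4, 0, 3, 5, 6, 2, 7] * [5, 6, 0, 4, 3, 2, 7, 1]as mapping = [0→6, 1→3, 2→5, 3→4, 4→2, 5→7, 6→0, 7→1]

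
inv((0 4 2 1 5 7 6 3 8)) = (0 8 3 6 7 5 1 2 4)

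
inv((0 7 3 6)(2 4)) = (0 6 3 7)(2 4)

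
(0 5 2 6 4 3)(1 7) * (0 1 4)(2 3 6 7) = (0 5 3 1 2 7 4 6)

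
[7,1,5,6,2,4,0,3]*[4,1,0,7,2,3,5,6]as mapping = [0→6,1→1,2→3,3→5,4→0,5→2,6→4,7→7]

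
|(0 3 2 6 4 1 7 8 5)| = 9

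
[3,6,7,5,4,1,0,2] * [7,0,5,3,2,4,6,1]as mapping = [0→3,1→6,2→1,3→4,4→2,5→0,6→7,7→5]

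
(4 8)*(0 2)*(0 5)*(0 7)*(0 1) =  (0 2 5 7 1)(4 8)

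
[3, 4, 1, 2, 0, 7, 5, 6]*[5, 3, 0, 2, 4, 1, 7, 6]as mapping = [0→2, 1→4, 2→3, 3→0, 4→5, 5→6, 6→1, 7→7]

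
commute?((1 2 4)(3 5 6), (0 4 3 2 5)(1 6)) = no:(1 2 4)(3 5 6)*(0 4 3 2 5)(1 6) = (0 4 6 2 3)(1 5), (0 4 3 2 5)(1 6)*(1 2 4)(3 5 6) = (0 1 3 4 5)(2 6)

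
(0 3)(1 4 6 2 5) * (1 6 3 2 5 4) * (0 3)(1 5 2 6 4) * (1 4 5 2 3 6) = (0 1 2 4)(3 6)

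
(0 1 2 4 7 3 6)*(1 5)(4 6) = (0 5 1 2 6)(3 4 7)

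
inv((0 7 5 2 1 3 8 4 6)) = (0 6 4 8 3 1 2 5 7)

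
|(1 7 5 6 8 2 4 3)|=8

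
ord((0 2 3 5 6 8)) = 6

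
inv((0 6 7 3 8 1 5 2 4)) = (0 4 2 5 1 8 3 7 6)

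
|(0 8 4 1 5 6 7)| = 7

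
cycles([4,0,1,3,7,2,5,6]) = (0 4 7 6 5 2 1)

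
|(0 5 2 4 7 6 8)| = 7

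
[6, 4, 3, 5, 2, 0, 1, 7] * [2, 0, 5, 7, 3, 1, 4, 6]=[4, 3, 7, 1, 5, 2, 0, 6]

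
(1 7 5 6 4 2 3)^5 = (1 2 6 7 3 4 5)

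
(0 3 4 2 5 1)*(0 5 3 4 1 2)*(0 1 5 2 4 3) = (0 3 5 4 1 2)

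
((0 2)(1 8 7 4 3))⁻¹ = (0 2)(1 3 4 7 8)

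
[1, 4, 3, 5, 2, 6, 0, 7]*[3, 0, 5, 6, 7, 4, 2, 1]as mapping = [0→0, 1→7, 2→6, 3→4, 4→5, 5→2, 6→3, 7→1]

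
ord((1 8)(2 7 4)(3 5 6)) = 6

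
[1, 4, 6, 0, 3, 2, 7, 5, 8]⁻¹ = [3, 0, 5, 4, 1, 7, 2, 6, 8]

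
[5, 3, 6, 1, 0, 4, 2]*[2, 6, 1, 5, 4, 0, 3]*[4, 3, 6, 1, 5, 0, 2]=[4, 0, 1, 2, 6, 5, 3]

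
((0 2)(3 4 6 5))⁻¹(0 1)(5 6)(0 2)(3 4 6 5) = (1 2)(3 5)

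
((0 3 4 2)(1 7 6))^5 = (0 3 4 2)(1 6 7)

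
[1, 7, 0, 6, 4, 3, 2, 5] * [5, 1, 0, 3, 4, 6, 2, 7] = [1, 7, 5, 2, 4, 3, 0, 6]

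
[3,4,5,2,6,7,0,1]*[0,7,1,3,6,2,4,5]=[3,6,2,1,4,5,0,7]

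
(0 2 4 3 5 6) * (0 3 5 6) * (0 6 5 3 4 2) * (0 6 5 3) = (0 6 4)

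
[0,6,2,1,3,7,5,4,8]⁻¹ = [0,3,2,4,7,6,1,5,8]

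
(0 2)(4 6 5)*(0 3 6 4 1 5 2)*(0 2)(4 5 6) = (0 2 3 4 5 1 6)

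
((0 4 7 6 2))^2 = (0 7 2 4 6)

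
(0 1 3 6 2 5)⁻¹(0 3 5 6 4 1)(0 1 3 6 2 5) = (0 2 4 3 1 6)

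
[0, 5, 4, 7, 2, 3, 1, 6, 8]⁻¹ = [0, 6, 4, 5, 2, 1, 7, 3, 8]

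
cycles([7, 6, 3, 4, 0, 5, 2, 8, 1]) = (0 7 8 1 6 2 3 4)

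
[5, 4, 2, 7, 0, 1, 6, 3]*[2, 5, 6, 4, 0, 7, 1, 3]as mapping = [0→7, 1→0, 2→6, 3→3, 4→2, 5→5, 6→1, 7→4]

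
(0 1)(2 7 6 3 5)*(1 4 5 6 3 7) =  (0 4 5 2 1)(3 6 7)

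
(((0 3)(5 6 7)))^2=(5 7 6)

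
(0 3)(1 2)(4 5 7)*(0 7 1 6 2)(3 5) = (0 5 1)(2 6)(3 7 4)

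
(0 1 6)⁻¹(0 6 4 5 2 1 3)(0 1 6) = (0 4 5 2 6 3 1)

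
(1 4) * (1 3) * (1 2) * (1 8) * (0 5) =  (0 5)(1 4 3 2 8)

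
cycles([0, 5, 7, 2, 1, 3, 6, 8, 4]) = (1 5 3 2 7 8 4)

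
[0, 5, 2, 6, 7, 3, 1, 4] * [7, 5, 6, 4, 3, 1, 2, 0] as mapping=[0→7, 1→1, 2→6, 3→2, 4→0, 5→4, 6→5, 7→3] 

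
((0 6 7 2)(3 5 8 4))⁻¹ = (0 2 7 6)(3 4 8 5)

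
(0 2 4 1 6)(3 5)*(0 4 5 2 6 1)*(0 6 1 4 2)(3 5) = (0 1 4 6 2 3)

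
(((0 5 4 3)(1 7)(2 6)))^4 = ()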